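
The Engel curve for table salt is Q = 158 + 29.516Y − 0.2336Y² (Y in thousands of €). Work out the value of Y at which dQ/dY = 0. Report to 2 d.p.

63.18

dQ/dY = 29.516 − 0.4672Y.
The good is inferior where dQ/dY < 0. Setting dQ/dY = 0 gives Y = 29.516 / 0.4672 = 63.18.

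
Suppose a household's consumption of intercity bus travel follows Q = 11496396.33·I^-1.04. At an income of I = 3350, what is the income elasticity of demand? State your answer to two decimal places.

For Q = A·I^β the income elasticity is constant and equal to β.
Here β = -1.04, so η = -1.04.

-1.04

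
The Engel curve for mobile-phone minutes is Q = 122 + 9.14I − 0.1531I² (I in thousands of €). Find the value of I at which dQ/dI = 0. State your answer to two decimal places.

29.85

dQ/dI = 9.14 − 0.3062I.
The good is inferior where dQ/dI < 0. Setting dQ/dI = 0 gives I = 9.14 / 0.3062 = 29.85.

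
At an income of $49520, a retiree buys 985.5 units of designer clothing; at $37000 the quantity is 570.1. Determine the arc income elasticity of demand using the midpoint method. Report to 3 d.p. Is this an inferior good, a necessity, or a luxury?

1.845 (luxury)

ΔQ = 570.1 − 985.5 = -415.4; midpoint Q̄ = (985.5 + 570.1)/2 = 777.8.
ΔI = 37000 − 49520 = -12520; midpoint Ī = (49520 + 37000)/2 = 43260.
η = (ΔQ/Q̄) ÷ (ΔI/Ī) = (-415.4/777.8) ÷ (-12520/43260) = 1.845.
η > 1 ⇒ luxury.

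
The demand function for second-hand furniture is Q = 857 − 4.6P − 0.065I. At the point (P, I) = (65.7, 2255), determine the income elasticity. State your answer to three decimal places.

-0.359

At P = 65.7, I = 2255: Q = 408.205.
Holding P constant, ∂Q/∂I = −0.065.
η_I = (∂Q/∂I)·(I/Q) = -0.065 × (2255/408.205) = -0.359.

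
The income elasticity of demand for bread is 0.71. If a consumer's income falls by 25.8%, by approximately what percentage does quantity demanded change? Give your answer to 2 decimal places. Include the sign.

-18.32%

%ΔQ ≈ η × %ΔI = 0.71 × (-25.8%) = -18.32%.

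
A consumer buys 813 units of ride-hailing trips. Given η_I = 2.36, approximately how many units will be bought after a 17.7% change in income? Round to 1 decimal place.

1152.6

%ΔQ ≈ η × %ΔI = 2.36 × 17.7% = 41.772%.
New Q ≈ 813 × (1 + 0.41772) = 1152.6.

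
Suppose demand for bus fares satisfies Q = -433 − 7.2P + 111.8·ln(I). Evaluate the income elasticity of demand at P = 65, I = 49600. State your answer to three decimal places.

At P = 65, I = 49600: Q = 307.753.
Holding P constant, ∂Q/∂I = 111.8/I = 0.00225403.
η_I = (∂Q/∂I)·(I/Q) = 0.00225403 × (49600/307.753) = 0.363.

0.363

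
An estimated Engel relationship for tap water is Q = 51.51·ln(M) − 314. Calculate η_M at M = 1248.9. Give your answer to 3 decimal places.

0.967

At M = 1248.9: Q = 53.267.
dQ/dM = 51.51/M = 0.0412443 at this income.
η = (dQ/dM)·(M/Q) = 0.0412443 × (1248.9/53.267) = 0.967.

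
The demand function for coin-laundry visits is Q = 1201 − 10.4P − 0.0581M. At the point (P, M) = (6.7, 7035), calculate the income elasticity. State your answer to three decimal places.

At P = 6.7, M = 7035: Q = 722.586.
Holding P constant, ∂Q/∂M = −0.0581.
η_M = (∂Q/∂M)·(M/Q) = -0.0581 × (7035/722.586) = -0.566.

-0.566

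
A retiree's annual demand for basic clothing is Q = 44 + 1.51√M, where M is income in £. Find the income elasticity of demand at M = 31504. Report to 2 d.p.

At M = 31504: Q = 312.015.
dQ/dM = 1.51/(2√M) = 0.00425367 at this income.
η = (dQ/dM)·(M/Q) = 0.00425367 × (31504/312.015) = 0.43.

0.43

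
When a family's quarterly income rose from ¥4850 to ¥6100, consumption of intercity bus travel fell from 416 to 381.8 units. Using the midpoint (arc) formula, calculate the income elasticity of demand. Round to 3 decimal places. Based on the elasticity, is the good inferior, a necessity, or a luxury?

ΔQ = 381.8 − 416 = -34.2; midpoint Q̄ = (416 + 381.8)/2 = 398.9.
ΔI = 6100 − 4850 = 1250; midpoint Ī = (4850 + 6100)/2 = 5475.
η = (ΔQ/Q̄) ÷ (ΔI/Ī) = (-34.2/398.9) ÷ (1250/5475) = -0.376.
η < 0 ⇒ inferior good.

-0.376 (inferior good)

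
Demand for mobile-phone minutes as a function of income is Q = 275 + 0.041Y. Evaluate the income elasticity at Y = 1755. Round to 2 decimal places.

0.21

At Y = 1755: Q = 346.955.
dQ/dY = 0.041.
η = (dQ/dY)·(Y/Q) = 0.041 × (1755/346.955) = 0.21.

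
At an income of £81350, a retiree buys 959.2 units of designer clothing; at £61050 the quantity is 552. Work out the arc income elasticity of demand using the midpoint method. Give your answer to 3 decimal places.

ΔQ = 552 − 959.2 = -407.2; midpoint Q̄ = (959.2 + 552)/2 = 755.6.
ΔI = 61050 − 81350 = -20300; midpoint Ī = (81350 + 61050)/2 = 71200.
η = (ΔQ/Q̄) ÷ (ΔI/Ī) = (-407.2/755.6) ÷ (-20300/71200) = 1.890.

1.890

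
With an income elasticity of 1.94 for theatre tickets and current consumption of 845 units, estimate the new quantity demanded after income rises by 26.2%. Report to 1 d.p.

%ΔQ ≈ η × %ΔI = 1.94 × 26.2% = 50.828%.
New Q ≈ 845 × (1 + 0.50828) = 1274.5.

1274.5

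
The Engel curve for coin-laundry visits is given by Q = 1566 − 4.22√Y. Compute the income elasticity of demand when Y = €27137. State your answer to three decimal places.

-0.399

At Y = 27137: Q = 870.826.
dQ/dY = -4.22/(2√Y) = -0.0128086 at this income.
η = (dQ/dY)·(Y/Q) = -0.0128086 × (27137/870.826) = -0.399.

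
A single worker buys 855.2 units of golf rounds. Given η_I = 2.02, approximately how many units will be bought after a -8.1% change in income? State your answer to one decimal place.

%ΔQ ≈ η × %ΔI = 2.02 × (-8.1%) = -16.362%.
New Q ≈ 855.2 × (1 − 0.16362) = 715.3.

715.3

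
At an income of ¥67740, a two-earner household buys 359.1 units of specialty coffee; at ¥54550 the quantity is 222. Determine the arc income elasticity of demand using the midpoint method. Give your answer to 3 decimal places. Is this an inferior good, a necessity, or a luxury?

ΔQ = 222 − 359.1 = -137.1; midpoint Q̄ = (359.1 + 222)/2 = 290.55.
ΔI = 54550 − 67740 = -13190; midpoint Ī = (67740 + 54550)/2 = 61145.
η = (ΔQ/Q̄) ÷ (ΔI/Ī) = (-137.1/290.55) ÷ (-13190/61145) = 2.187.
η > 1 ⇒ luxury.

2.187 (luxury)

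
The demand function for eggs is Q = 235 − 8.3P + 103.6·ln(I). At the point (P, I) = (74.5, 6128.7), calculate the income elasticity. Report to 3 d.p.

0.199

At P = 74.5, I = 6128.7: Q = 520.118.
Holding P constant, ∂Q/∂I = 103.6/I = 0.0169041.
η_I = (∂Q/∂I)·(I/Q) = 0.0169041 × (6128.7/520.118) = 0.199.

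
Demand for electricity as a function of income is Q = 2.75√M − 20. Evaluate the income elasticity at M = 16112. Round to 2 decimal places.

At M = 16112: Q = 329.066.
dQ/dM = 2.75/(2√M) = 0.0108325 at this income.
η = (dQ/dM)·(M/Q) = 0.0108325 × (16112/329.066) = 0.53.

0.53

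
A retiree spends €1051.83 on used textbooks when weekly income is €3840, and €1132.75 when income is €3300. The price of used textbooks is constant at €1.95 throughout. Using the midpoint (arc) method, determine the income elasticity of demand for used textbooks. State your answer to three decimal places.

-0.490

With a constant price, Q₁ = 1051.83/1.95 = 539.400 and Q₂ = 1132.75/1.95 = 580.897 (equivalently, work directly with expenditure since P cancels).
Midpoint %ΔQ = (1132.75 − 1051.83)/1092.29 = 0.07408; midpoint %ΔI = (3300 − 3840)/3570 = -0.15126.
η = 0.07408 / -0.15126 = -0.490.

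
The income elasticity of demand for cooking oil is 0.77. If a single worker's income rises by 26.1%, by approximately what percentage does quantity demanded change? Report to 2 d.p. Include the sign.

20.10%

%ΔQ ≈ η × %ΔI = 0.77 × 26.1% = 20.10%.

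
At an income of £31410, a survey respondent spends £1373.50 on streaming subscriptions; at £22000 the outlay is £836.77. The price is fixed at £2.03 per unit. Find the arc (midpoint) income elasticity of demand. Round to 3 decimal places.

With a constant price, Q₁ = 1373.50/2.03 = 676.601 and Q₂ = 836.77/2.03 = 412.202 (equivalently, work directly with expenditure since P cancels).
Midpoint %ΔQ = (836.77 − 1373.50)/1105.14 = -0.48567; midpoint %ΔI = (22000 − 31410)/26705 = -0.35237.
η = -0.48567 / -0.35237 = 1.378.

1.378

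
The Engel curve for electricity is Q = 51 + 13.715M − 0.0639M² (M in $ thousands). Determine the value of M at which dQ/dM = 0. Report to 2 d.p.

107.32

dQ/dM = 13.715 − 0.1278M.
The good is inferior where dQ/dM < 0. Setting dQ/dM = 0 gives M = 13.715 / 0.1278 = 107.32.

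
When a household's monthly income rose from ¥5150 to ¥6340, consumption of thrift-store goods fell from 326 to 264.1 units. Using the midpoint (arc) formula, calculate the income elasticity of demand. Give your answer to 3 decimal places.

ΔQ = 264.1 − 326 = -61.9; midpoint Q̄ = (326 + 264.1)/2 = 295.05.
ΔI = 6340 − 5150 = 1190; midpoint Ī = (5150 + 6340)/2 = 5745.
η = (ΔQ/Q̄) ÷ (ΔI/Ī) = (-61.9/295.05) ÷ (1190/5745) = -1.013.

-1.013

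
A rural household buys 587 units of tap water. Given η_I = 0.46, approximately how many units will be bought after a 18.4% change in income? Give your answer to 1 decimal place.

636.7

%ΔQ ≈ η × %ΔI = 0.46 × 18.4% = 8.464%.
New Q ≈ 587 × (1 + 0.08464) = 636.7.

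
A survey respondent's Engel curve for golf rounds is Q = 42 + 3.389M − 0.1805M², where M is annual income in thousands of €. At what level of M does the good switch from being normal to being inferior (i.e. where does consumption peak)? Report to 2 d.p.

9.39

dQ/dM = 3.389 − 0.361M.
The good is inferior where dQ/dM < 0. Setting dQ/dM = 0 gives M = 3.389 / 0.361 = 9.39.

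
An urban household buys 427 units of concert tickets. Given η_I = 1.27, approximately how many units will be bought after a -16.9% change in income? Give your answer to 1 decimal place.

%ΔQ ≈ η × %ΔI = 1.27 × (-16.9%) = -21.463%.
New Q ≈ 427 × (1 − 0.21463) = 335.4.

335.4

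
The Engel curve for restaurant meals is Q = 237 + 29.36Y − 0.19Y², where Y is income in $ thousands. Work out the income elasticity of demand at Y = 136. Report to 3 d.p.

At Y = 136: Q = 715.7200.
dQ/dY = 29.36 − 0.38Y = -22.32000.
η = (dQ/dY)·(Y/Q) = -22.32000 × (136/715.7200) = -4.241.

-4.241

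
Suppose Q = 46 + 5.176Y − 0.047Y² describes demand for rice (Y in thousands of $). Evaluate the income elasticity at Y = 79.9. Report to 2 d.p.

-1.17

At Y = 79.9: Q = 159.5139.
dQ/dY = 5.176 − 0.094Y = -2.33460.
η = (dQ/dY)·(Y/Q) = -2.33460 × (79.9/159.5139) = -1.17.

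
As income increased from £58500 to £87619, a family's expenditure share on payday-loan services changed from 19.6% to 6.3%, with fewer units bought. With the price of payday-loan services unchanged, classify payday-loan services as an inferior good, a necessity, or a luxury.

inferior good

Quantity demanded falls as income rises, so η < 0.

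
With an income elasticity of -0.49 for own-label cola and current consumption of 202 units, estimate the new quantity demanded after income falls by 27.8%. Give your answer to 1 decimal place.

%ΔQ ≈ η × %ΔI = -0.49 × (-27.8%) = 13.622%.
New Q ≈ 202 × (1 + 0.13622) = 229.5.

229.5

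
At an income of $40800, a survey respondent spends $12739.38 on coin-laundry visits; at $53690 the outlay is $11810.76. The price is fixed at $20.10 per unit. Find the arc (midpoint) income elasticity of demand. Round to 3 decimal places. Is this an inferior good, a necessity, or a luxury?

-0.277 (inferior good)

With a constant price, Q₁ = 12739.38/20.10 = 633.800 and Q₂ = 11810.76/20.10 = 587.600 (equivalently, work directly with expenditure since P cancels).
Midpoint %ΔQ = (11810.76 − 12739.38)/12275.07 = -0.07565; midpoint %ΔI = (53690 − 40800)/47245 = 0.27283.
η = -0.07565 / 0.27283 = -0.277.
η < 0 ⇒ inferior good.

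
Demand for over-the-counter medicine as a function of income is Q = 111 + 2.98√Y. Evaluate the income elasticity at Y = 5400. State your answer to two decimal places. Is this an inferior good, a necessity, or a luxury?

0.33 (necessity)

At Y = 5400: Q = 329.984.
dQ/dY = 2.98/(2√Y) = 0.0202763 at this income.
η = (dQ/dY)·(Y/Q) = 0.0202763 × (5400/329.984) = 0.33.
Since 0 < η < 1, the good is a necessity.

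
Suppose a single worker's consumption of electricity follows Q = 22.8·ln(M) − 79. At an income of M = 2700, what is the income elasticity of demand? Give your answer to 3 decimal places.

0.225

At M = 2700: Q = 101.143.
dQ/dM = 22.8/M = 0.00844444 at this income.
η = (dQ/dM)·(M/Q) = 0.00844444 × (2700/101.143) = 0.225.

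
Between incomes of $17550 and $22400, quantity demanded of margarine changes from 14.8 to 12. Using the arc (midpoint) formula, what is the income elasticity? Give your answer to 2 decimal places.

ΔQ = 12 − 14.8 = -2.8; midpoint Q̄ = (14.8 + 12)/2 = 13.4.
ΔI = 22400 − 17550 = 4850; midpoint Ī = (17550 + 22400)/2 = 19975.
η = (ΔQ/Q̄) ÷ (ΔI/Ī) = (-2.8/13.4) ÷ (4850/19975) = -0.86.

-0.86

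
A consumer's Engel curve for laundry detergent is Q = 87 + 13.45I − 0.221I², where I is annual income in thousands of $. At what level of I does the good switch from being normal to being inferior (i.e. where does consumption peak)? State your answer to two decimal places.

30.43

dQ/dI = 13.45 − 0.442I.
The good is inferior where dQ/dI < 0. Setting dQ/dI = 0 gives I = 13.45 / 0.442 = 30.43.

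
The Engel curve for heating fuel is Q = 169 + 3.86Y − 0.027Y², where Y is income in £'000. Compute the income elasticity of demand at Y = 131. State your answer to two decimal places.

At Y = 131: Q = 211.3130.
dQ/dY = 3.86 − 0.054Y = -3.21400.
η = (dQ/dY)·(Y/Q) = -3.21400 × (131/211.3130) = -1.99.

-1.99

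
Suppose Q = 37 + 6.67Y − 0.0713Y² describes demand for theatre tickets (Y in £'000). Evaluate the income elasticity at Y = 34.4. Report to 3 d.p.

At Y = 34.4: Q = 182.0744.
dQ/dY = 6.67 − 0.1426Y = 1.76456.
η = (dQ/dY)·(Y/Q) = 1.76456 × (34.4/182.0744) = 0.333.

0.333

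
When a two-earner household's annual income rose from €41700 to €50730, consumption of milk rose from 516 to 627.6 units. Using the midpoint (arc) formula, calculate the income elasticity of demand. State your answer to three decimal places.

ΔQ = 627.6 − 516 = 111.6; midpoint Q̄ = (516 + 627.6)/2 = 571.8.
ΔI = 50730 − 41700 = 9030; midpoint Ī = (41700 + 50730)/2 = 46215.
η = (ΔQ/Q̄) ÷ (ΔI/Ī) = (111.6/571.8) ÷ (9030/46215) = 0.999.

0.999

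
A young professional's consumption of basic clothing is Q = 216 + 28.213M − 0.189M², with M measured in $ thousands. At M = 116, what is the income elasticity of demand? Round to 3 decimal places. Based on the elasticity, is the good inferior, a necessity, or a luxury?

-1.918 (inferior good)

At M = 116: Q = 945.5240.
dQ/dM = 28.213 − 0.378M = -15.63500.
η = (dQ/dM)·(M/Q) = -15.63500 × (116/945.5240) = -1.918.
η < 0 ⇒ inferior good.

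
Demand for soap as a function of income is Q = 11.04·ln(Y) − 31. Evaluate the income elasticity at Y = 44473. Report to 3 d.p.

At Y = 44473: Q = 87.157.
dQ/dY = 11.04/Y = 0.000248241 at this income.
η = (dQ/dY)·(Y/Q) = 0.000248241 × (44473/87.157) = 0.127.

0.127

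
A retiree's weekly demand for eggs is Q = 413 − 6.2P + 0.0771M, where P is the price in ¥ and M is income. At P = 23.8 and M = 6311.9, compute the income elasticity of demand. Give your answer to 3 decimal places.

0.647

At P = 23.8, M = 6311.9: Q = 752.087.
Holding P constant, ∂Q/∂M = 0.0771.
η_M = (∂Q/∂M)·(M/Q) = 0.0771 × (6311.9/752.087) = 0.647.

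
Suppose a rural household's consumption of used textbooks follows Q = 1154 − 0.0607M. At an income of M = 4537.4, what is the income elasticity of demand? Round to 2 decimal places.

At M = 4537.4: Q = 878.580.
dQ/dM = −0.0607.
η = (dQ/dM)·(M/Q) = -0.0607 × (4537.4/878.580) = -0.31.

-0.31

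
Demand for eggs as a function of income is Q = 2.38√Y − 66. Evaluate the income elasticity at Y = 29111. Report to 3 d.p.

0.597

At Y = 29111: Q = 340.074.
dQ/dY = 2.38/(2√Y) = 0.00697459 at this income.
η = (dQ/dY)·(Y/Q) = 0.00697459 × (29111/340.074) = 0.597.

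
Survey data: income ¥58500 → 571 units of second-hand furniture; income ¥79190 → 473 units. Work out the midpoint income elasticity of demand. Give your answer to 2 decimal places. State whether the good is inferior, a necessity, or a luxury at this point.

ΔQ = 473 − 571 = -98; midpoint Q̄ = (571 + 473)/2 = 522.
ΔI = 79190 − 58500 = 20690; midpoint Ī = (58500 + 79190)/2 = 68845.
η = (ΔQ/Q̄) ÷ (ΔI/Ī) = (-98/522) ÷ (20690/68845) = -0.62.
η < 0 ⇒ inferior good.

-0.62 (inferior good)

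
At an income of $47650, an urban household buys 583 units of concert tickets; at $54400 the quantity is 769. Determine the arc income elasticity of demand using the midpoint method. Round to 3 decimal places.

2.080

ΔQ = 769 − 583 = 186; midpoint Q̄ = (583 + 769)/2 = 676.
ΔI = 54400 − 47650 = 6750; midpoint Ī = (47650 + 54400)/2 = 51025.
η = (ΔQ/Q̄) ÷ (ΔI/Ī) = (186/676) ÷ (6750/51025) = 2.080.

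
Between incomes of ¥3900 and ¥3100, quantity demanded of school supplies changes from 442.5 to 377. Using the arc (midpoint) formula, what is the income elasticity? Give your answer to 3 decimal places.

ΔQ = 377 − 442.5 = -65.5; midpoint Q̄ = (442.5 + 377)/2 = 409.75.
ΔI = 3100 − 3900 = -800; midpoint Ī = (3900 + 3100)/2 = 3500.
η = (ΔQ/Q̄) ÷ (ΔI/Ī) = (-65.5/409.75) ÷ (-800/3500) = 0.699.

0.699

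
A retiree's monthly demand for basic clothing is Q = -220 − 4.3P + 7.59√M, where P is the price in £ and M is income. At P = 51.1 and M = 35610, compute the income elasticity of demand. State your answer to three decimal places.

0.722

At P = 51.1, M = 35610: Q = 992.549.
Holding P constant, ∂Q/∂M = 7.59/(2√M) = 0.0201106.
η_M = (∂Q/∂M)·(M/Q) = 0.0201106 × (35610/992.549) = 0.722.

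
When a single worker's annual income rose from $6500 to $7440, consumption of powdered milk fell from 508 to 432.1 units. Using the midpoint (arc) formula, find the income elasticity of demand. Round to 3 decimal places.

-1.197

ΔQ = 432.1 − 508 = -75.9; midpoint Q̄ = (508 + 432.1)/2 = 470.05.
ΔI = 7440 − 6500 = 940; midpoint Ī = (6500 + 7440)/2 = 6970.
η = (ΔQ/Q̄) ÷ (ΔI/Ī) = (-75.9/470.05) ÷ (940/6970) = -1.197.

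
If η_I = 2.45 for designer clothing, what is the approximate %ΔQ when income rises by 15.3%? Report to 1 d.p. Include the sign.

37.5%

%ΔQ ≈ η × %ΔI = 2.45 × 15.3% = 37.5%.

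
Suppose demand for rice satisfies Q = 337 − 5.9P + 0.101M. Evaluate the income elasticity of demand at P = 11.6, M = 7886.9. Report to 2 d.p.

0.75

At P = 11.6, M = 7886.9: Q = 1065.137.
Holding P constant, ∂Q/∂M = 0.101.
η_M = (∂Q/∂M)·(M/Q) = 0.101 × (7886.9/1065.137) = 0.75.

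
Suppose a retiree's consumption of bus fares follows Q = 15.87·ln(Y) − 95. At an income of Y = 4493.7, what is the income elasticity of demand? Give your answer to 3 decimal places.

At Y = 4493.7: Q = 38.474.
dQ/dY = 15.87/Y = 0.00353161 at this income.
η = (dQ/dY)·(Y/Q) = 0.00353161 × (4493.7/38.474) = 0.412.

0.412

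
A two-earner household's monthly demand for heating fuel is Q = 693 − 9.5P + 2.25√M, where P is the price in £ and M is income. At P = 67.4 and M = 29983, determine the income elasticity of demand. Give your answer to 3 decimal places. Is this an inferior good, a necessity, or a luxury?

0.440 (necessity)

At P = 67.4, M = 29983: Q = 442.301.
Holding P constant, ∂Q/∂M = 2.25/(2√M) = 0.00649703.
η_M = (∂Q/∂M)·(M/Q) = 0.00649703 × (29983/442.301) = 0.440.
Since 0 < η < 1, this is a necessity.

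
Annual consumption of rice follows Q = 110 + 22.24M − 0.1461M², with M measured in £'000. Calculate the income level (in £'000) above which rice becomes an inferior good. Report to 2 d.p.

dQ/dM = 22.24 − 0.2922M.
The good is inferior where dQ/dM < 0. Setting dQ/dM = 0 gives M = 22.24 / 0.2922 = 76.11.

76.11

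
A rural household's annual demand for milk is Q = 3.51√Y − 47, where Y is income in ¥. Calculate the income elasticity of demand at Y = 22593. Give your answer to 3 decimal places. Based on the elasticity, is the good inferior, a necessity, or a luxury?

At Y = 22593: Q = 480.587.
dQ/dY = 3.51/(2√Y) = 0.0116759 at this income.
η = (dQ/dY)·(Y/Q) = 0.0116759 × (22593/480.587) = 0.549.
Since 0 < η < 1, the good is a necessity.

0.549 (necessity)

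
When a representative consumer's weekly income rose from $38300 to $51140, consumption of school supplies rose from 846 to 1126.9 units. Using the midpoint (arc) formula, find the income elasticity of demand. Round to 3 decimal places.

ΔQ = 1126.9 − 846 = 280.9; midpoint Q̄ = (846 + 1126.9)/2 = 986.45.
ΔI = 51140 − 38300 = 12840; midpoint Ī = (38300 + 51140)/2 = 44720.
η = (ΔQ/Q̄) ÷ (ΔI/Ī) = (280.9/986.45) ÷ (12840/44720) = 0.992.

0.992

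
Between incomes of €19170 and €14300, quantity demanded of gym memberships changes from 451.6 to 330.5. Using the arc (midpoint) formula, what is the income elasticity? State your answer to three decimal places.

ΔQ = 330.5 − 451.6 = -121.1; midpoint Q̄ = (451.6 + 330.5)/2 = 391.05.
ΔI = 14300 − 19170 = -4870; midpoint Ī = (19170 + 14300)/2 = 16735.
η = (ΔQ/Q̄) ÷ (ΔI/Ī) = (-121.1/391.05) ÷ (-4870/16735) = 1.064.

1.064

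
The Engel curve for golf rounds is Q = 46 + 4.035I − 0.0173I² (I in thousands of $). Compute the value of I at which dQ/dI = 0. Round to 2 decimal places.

116.62

dQ/dI = 4.035 − 0.0346I.
The good is inferior where dQ/dI < 0. Setting dQ/dI = 0 gives I = 4.035 / 0.0346 = 116.62.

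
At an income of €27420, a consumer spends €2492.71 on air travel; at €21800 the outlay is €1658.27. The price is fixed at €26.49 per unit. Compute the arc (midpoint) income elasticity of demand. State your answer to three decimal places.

With a constant price, Q₁ = 2492.71/26.49 = 94.100 and Q₂ = 1658.27/26.49 = 62.600 (equivalently, work directly with expenditure since P cancels).
Midpoint %ΔQ = (1658.27 − 2492.71)/2075.49 = -0.40204; midpoint %ΔI = (21800 − 27420)/24610 = -0.22836.
η = -0.40204 / -0.22836 = 1.761.

1.761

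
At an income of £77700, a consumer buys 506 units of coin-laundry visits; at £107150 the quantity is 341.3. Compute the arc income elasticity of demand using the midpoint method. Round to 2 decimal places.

-1.22

ΔQ = 341.3 − 506 = -164.7; midpoint Q̄ = (506 + 341.3)/2 = 423.65.
ΔI = 107150 − 77700 = 29450; midpoint Ī = (77700 + 107150)/2 = 92425.
η = (ΔQ/Q̄) ÷ (ΔI/Ī) = (-164.7/423.65) ÷ (29450/92425) = -1.22.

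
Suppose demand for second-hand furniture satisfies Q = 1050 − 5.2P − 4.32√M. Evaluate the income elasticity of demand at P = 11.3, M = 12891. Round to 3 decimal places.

-0.490

At P = 11.3, M = 12891: Q = 500.754.
Holding P constant, ∂Q/∂M = -4.32/(2√M) = -0.0190244.
η_M = (∂Q/∂M)·(M/Q) = -0.0190244 × (12891/500.754) = -0.490.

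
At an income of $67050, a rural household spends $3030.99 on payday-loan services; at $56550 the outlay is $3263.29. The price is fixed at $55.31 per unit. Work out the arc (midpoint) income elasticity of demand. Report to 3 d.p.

-0.434

With a constant price, Q₁ = 3030.99/55.31 = 54.800 and Q₂ = 3263.29/55.31 = 59.000 (equivalently, work directly with expenditure since P cancels).
Midpoint %ΔQ = (3263.29 − 3030.99)/3147.14 = 0.07381; midpoint %ΔI = (56550 − 67050)/61800 = -0.16990.
η = 0.07381 / -0.16990 = -0.434.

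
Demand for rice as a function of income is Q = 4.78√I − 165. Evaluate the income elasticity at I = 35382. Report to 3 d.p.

0.612

At I = 35382: Q = 734.123.
dQ/dI = 4.78/(2√I) = 0.0127059 at this income.
η = (dQ/dI)·(I/Q) = 0.0127059 × (35382/734.123) = 0.612.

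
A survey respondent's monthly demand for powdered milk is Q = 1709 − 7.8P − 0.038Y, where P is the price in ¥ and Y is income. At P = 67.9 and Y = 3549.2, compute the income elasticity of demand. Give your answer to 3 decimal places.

At P = 67.9, Y = 3549.2: Q = 1044.510.
Holding P constant, ∂Q/∂Y = −0.038.
η_Y = (∂Q/∂Y)·(Y/Q) = -0.038 × (3549.2/1044.510) = -0.129.

-0.129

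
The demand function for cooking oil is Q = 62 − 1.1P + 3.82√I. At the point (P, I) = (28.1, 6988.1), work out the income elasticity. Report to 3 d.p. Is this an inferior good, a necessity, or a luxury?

At P = 28.1, I = 6988.1: Q = 350.422.
Holding P constant, ∂Q/∂I = 3.82/(2√I) = 0.0228483.
η_I = (∂Q/∂I)·(I/Q) = 0.0228483 × (6988.1/350.422) = 0.456.
Since 0 < η < 1, this is a necessity.

0.456 (necessity)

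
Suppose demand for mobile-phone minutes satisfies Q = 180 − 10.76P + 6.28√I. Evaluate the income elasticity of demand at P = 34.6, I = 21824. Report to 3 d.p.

At P = 34.6, I = 21824: Q = 735.445.
Holding P constant, ∂Q/∂I = 6.28/(2√I) = 0.0212551.
η_I = (∂Q/∂I)·(I/Q) = 0.0212551 × (21824/735.445) = 0.631.

0.631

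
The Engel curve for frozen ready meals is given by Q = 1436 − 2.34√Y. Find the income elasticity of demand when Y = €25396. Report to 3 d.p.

-0.175

At Y = 25396: Q = 1063.095.
dQ/dY = -2.34/(2√Y) = -0.00734181 at this income.
η = (dQ/dY)·(Y/Q) = -0.00734181 × (25396/1063.095) = -0.175.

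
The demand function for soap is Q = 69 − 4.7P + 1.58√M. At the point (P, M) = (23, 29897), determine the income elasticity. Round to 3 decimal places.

0.584

At P = 23, M = 29897: Q = 234.094.
Holding P constant, ∂Q/∂M = 1.58/(2√M) = 0.00456892.
η_M = (∂Q/∂M)·(M/Q) = 0.00456892 × (29897/234.094) = 0.584.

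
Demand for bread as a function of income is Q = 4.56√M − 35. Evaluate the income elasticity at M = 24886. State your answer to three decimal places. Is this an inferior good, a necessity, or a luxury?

At M = 24886: Q = 684.354.
dQ/dM = 4.56/(2√M) = 0.014453 at this income.
η = (dQ/dM)·(M/Q) = 0.014453 × (24886/684.354) = 0.526.
Since 0 < η < 1, the good is a necessity.

0.526 (necessity)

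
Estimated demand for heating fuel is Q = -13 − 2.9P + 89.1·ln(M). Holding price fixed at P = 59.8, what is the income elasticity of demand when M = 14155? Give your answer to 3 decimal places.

0.134

At P = 59.8, M = 14155: Q = 665.182.
Holding P constant, ∂Q/∂M = 89.1/M = 0.0062946.
η_M = (∂Q/∂M)·(M/Q) = 0.0062946 × (14155/665.182) = 0.134.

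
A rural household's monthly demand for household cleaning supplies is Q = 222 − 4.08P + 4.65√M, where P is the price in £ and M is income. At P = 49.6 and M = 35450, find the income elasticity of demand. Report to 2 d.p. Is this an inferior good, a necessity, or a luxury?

0.49 (necessity)

At P = 49.6, M = 35450: Q = 895.142.
Holding P constant, ∂Q/∂M = 4.65/(2√M) = 0.0123485.
η_M = (∂Q/∂M)·(M/Q) = 0.0123485 × (35450/895.142) = 0.49.
Since 0 < η < 1, this is a necessity.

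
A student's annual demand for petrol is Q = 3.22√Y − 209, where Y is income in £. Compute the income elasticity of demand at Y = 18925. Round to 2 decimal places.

At Y = 18925: Q = 233.969.
dQ/dY = 3.22/(2√Y) = 0.0117033 at this income.
η = (dQ/dY)·(Y/Q) = 0.0117033 × (18925/233.969) = 0.95.

0.95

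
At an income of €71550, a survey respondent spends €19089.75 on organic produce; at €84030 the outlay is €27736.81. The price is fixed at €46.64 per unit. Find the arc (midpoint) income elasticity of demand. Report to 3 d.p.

2.302

With a constant price, Q₁ = 19089.75/46.64 = 409.300 and Q₂ = 27736.81/46.64 = 594.700 (equivalently, work directly with expenditure since P cancels).
Midpoint %ΔQ = (27736.81 − 19089.75)/23413.28 = 0.36932; midpoint %ΔI = (84030 − 71550)/77790 = 0.16043.
η = 0.36932 / 0.16043 = 2.302.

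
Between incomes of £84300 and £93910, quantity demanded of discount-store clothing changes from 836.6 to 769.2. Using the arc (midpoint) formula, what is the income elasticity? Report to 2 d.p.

ΔQ = 769.2 − 836.6 = -67.4; midpoint Q̄ = (836.6 + 769.2)/2 = 802.9.
ΔI = 93910 − 84300 = 9610; midpoint Ī = (84300 + 93910)/2 = 89105.
η = (ΔQ/Q̄) ÷ (ΔI/Ī) = (-67.4/802.9) ÷ (9610/89105) = -0.78.

-0.78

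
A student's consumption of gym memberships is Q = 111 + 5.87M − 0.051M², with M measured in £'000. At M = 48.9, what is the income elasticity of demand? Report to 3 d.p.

At M = 48.9: Q = 276.0913.
dQ/dM = 5.87 − 0.102M = 0.88220.
η = (dQ/dM)·(M/Q) = 0.88220 × (48.9/276.0913) = 0.156.

0.156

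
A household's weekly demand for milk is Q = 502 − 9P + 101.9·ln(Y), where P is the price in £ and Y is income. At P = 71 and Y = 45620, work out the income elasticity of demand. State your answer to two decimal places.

0.11

At P = 71, Y = 45620: Q = 956.194.
Holding P constant, ∂Q/∂Y = 101.9/Y = 0.00223367.
η_Y = (∂Q/∂Y)·(Y/Q) = 0.00223367 × (45620/956.194) = 0.11.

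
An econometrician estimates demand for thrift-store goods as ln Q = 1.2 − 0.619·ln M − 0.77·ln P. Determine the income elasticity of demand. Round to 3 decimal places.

-0.619

In a log-linear demand, the coefficient on ln M is the income elasticity.
So η = -0.619.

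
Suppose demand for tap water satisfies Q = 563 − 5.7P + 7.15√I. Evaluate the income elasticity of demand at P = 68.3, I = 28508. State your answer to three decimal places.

At P = 68.3, I = 28508: Q = 1380.918.
Holding P constant, ∂Q/∂I = 7.15/(2√I) = 0.0211735.
η_I = (∂Q/∂I)·(I/Q) = 0.0211735 × (28508/1380.918) = 0.437.

0.437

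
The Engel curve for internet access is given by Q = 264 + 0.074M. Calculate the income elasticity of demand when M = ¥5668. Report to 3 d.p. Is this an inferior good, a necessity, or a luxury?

0.614 (necessity)

At M = 5668: Q = 683.432.
dQ/dM = 0.074.
η = (dQ/dM)·(M/Q) = 0.074 × (5668/683.432) = 0.614.
Since 0 < η < 1, the good is a necessity.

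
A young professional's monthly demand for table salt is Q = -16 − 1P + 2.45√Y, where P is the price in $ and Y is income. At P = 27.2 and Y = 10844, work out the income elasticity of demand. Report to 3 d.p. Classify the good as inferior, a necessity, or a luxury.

0.602 (necessity)

At P = 27.2, Y = 10844: Q = 211.930.
Holding P constant, ∂Q/∂Y = 2.45/(2√Y) = 0.0117636.
η_Y = (∂Q/∂Y)·(Y/Q) = 0.0117636 × (10844/211.930) = 0.602.
Since 0 < η < 1, this is a necessity.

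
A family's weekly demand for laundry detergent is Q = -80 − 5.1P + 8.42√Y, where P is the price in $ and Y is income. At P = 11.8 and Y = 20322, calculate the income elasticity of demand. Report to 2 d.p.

At P = 11.8, Y = 20322: Q = 1060.135.
Holding P constant, ∂Q/∂Y = 8.42/(2√Y) = 0.0295324.
η_Y = (∂Q/∂Y)·(Y/Q) = 0.0295324 × (20322/1060.135) = 0.57.

0.57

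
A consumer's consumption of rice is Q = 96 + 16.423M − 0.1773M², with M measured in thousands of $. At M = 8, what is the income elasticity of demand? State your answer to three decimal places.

At M = 8: Q = 216.0368.
dQ/dM = 16.423 − 0.3546M = 13.58620.
η = (dQ/dM)·(M/Q) = 13.58620 × (8/216.0368) = 0.503.

0.503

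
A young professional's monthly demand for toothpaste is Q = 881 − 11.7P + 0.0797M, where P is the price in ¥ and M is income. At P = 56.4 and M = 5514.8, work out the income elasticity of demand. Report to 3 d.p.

At P = 56.4, M = 5514.8: Q = 660.650.
Holding P constant, ∂Q/∂M = 0.0797.
η_M = (∂Q/∂M)·(M/Q) = 0.0797 × (5514.8/660.650) = 0.665.

0.665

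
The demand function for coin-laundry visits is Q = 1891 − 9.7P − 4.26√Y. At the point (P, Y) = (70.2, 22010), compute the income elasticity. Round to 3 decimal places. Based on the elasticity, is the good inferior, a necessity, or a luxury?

-0.547 (inferior good)

At P = 70.2, Y = 22010: Q = 578.056.
Holding P constant, ∂Q/∂Y = -4.26/(2√Y) = -0.0143572.
η_Y = (∂Q/∂Y)·(Y/Q) = -0.0143572 × (22010/578.056) = -0.547.
Since η < 0, this is an inferior good.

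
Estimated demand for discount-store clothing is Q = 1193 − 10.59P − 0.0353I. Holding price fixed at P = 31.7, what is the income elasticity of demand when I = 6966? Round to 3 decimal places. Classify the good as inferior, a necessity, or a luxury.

-0.402 (inferior good)

At P = 31.7, I = 6966: Q = 611.397.
Holding P constant, ∂Q/∂I = −0.0353.
η_I = (∂Q/∂I)·(I/Q) = -0.0353 × (6966/611.397) = -0.402.
Since η < 0, this is an inferior good.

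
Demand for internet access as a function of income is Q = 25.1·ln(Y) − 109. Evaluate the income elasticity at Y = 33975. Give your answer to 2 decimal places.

0.16

At Y = 33975: Q = 152.878.
dQ/dY = 25.1/Y = 0.000738779 at this income.
η = (dQ/dY)·(Y/Q) = 0.000738779 × (33975/152.878) = 0.16.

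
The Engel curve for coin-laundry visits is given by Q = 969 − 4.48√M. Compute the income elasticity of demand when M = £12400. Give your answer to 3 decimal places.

-0.531

At M = 12400: Q = 470.128.
dQ/dM = -4.48/(2√M) = -0.0201158 at this income.
η = (dQ/dM)·(M/Q) = -0.0201158 × (12400/470.128) = -0.531.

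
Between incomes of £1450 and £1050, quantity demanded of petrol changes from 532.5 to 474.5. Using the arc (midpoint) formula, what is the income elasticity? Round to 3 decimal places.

ΔQ = 474.5 − 532.5 = -58; midpoint Q̄ = (532.5 + 474.5)/2 = 503.5.
ΔI = 1050 − 1450 = -400; midpoint Ī = (1450 + 1050)/2 = 1250.
η = (ΔQ/Q̄) ÷ (ΔI/Ī) = (-58/503.5) ÷ (-400/1250) = 0.360.

0.360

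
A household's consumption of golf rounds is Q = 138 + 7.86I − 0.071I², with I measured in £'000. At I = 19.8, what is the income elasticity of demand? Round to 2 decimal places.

At I = 19.8: Q = 265.7932.
dQ/dI = 7.86 − 0.142I = 5.04840.
η = (dQ/dI)·(I/Q) = 5.04840 × (19.8/265.7932) = 0.38.

0.38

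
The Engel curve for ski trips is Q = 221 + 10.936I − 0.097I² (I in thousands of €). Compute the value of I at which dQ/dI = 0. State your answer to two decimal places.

56.37

dQ/dI = 10.936 − 0.194I.
The good is inferior where dQ/dI < 0. Setting dQ/dI = 0 gives I = 10.936 / 0.194 = 56.37.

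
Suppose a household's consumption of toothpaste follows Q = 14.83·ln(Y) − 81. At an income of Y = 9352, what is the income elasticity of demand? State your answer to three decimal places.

0.272

At Y = 9352: Q = 54.596.
dQ/dY = 14.83/Y = 0.00158576 at this income.
η = (dQ/dY)·(Y/Q) = 0.00158576 × (9352/54.596) = 0.272.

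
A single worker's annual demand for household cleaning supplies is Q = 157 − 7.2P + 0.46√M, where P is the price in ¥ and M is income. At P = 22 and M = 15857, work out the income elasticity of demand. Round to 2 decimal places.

0.51

At P = 22, M = 15857: Q = 56.525.
Holding P constant, ∂Q/∂M = 0.46/(2√M) = 0.00182649.
η_M = (∂Q/∂M)·(M/Q) = 0.00182649 × (15857/56.525) = 0.51.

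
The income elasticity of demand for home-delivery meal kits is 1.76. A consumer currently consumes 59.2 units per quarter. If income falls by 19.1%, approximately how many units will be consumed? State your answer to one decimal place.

%ΔQ ≈ η × %ΔI = 1.76 × (-19.1%) = -33.616%.
New Q ≈ 59.2 × (1 − 0.33616) = 39.3.

39.3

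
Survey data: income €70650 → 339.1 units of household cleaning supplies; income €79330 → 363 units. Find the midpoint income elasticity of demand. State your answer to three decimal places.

ΔQ = 363 − 339.1 = 23.9; midpoint Q̄ = (339.1 + 363)/2 = 351.05.
ΔI = 79330 − 70650 = 8680; midpoint Ī = (70650 + 79330)/2 = 74990.
η = (ΔQ/Q̄) ÷ (ΔI/Ī) = (23.9/351.05) ÷ (8680/74990) = 0.588.

0.588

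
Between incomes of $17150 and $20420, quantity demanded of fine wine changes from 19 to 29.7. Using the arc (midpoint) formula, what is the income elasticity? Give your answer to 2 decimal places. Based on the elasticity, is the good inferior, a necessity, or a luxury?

ΔQ = 29.7 − 19 = 10.7; midpoint Q̄ = (19 + 29.7)/2 = 24.35.
ΔI = 20420 − 17150 = 3270; midpoint Ī = (17150 + 20420)/2 = 18785.
η = (ΔQ/Q̄) ÷ (ΔI/Ī) = (10.7/24.35) ÷ (3270/18785) = 2.52.
η > 1 ⇒ luxury.

2.52 (luxury)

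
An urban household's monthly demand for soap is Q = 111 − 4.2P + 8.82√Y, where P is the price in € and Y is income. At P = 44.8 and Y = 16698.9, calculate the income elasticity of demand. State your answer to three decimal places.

0.536

At P = 44.8, Y = 16698.9: Q = 1062.598.
Holding P constant, ∂Q/∂Y = 8.82/(2√Y) = 0.0341267.
η_Y = (∂Q/∂Y)·(Y/Q) = 0.0341267 × (16698.9/1062.598) = 0.536.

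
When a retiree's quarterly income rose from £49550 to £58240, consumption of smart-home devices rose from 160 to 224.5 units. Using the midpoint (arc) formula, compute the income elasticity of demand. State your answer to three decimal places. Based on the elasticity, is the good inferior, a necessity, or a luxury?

ΔQ = 224.5 − 160 = 64.5; midpoint Q̄ = (160 + 224.5)/2 = 192.25.
ΔI = 58240 − 49550 = 8690; midpoint Ī = (49550 + 58240)/2 = 53895.
η = (ΔQ/Q̄) ÷ (ΔI/Ī) = (64.5/192.25) ÷ (8690/53895) = 2.081.
η > 1 ⇒ luxury.

2.081 (luxury)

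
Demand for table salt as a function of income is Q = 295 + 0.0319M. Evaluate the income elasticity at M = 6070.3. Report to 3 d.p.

At M = 6070.3: Q = 488.643.
dQ/dM = 0.0319.
η = (dQ/dM)·(M/Q) = 0.0319 × (6070.3/488.643) = 0.396.

0.396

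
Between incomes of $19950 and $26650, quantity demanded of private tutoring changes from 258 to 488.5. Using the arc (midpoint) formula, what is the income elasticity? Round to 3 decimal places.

ΔQ = 488.5 − 258 = 230.5; midpoint Q̄ = (258 + 488.5)/2 = 373.25.
ΔI = 26650 − 19950 = 6700; midpoint Ī = (19950 + 26650)/2 = 23300.
η = (ΔQ/Q̄) ÷ (ΔI/Ī) = (230.5/373.25) ÷ (6700/23300) = 2.148.

2.148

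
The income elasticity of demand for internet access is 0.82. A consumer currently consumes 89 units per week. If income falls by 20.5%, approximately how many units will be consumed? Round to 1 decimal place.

%ΔQ ≈ η × %ΔI = 0.82 × (-20.5%) = -16.81%.
New Q ≈ 89 × (1 − 0.1681) = 74.0.

74.0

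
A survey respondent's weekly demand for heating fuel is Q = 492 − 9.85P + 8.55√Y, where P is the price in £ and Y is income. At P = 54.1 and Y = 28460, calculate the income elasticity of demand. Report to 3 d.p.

0.515

At P = 54.1, Y = 28460: Q = 1401.508.
Holding P constant, ∂Q/∂Y = 8.55/(2√Y) = 0.0253407.
η_Y = (∂Q/∂Y)·(Y/Q) = 0.0253407 × (28460/1401.508) = 0.515.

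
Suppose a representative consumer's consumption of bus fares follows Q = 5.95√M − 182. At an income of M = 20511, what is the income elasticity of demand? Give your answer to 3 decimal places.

At M = 20511: Q = 670.139.
dQ/dM = 5.95/(2√M) = 0.0207727 at this income.
η = (dQ/dM)·(M/Q) = 0.0207727 × (20511/670.139) = 0.636.

0.636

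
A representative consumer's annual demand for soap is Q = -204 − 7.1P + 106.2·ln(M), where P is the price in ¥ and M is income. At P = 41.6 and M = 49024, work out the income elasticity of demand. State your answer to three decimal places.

At P = 41.6, M = 49024: Q = 647.607.
Holding P constant, ∂Q/∂M = 106.2/M = 0.00216629.
η_M = (∂Q/∂M)·(M/Q) = 0.00216629 × (49024/647.607) = 0.164.

0.164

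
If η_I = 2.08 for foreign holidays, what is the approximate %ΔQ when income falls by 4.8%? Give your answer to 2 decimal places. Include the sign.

%ΔQ ≈ η × %ΔI = 2.08 × (-4.8%) = -9.98%.

-9.98%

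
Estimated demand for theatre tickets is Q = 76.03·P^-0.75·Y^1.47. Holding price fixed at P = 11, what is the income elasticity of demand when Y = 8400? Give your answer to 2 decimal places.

1.47

For a multiplicative demand Q = A·P^α·Y^β, the income elasticity is β everywhere.
Here β = 1.47, so η = 1.47.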